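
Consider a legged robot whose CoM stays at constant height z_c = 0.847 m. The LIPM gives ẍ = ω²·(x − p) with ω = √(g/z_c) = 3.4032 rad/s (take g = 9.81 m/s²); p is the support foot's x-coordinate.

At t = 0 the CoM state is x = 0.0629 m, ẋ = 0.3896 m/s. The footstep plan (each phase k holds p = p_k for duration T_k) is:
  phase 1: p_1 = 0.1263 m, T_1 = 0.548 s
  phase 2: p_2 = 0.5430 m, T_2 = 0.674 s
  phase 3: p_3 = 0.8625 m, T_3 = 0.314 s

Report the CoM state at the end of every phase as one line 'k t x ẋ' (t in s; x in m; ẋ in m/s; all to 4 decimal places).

phase 1: p=0.1263, T=0.548, ωT=1.864954, cosh=3.305270, sinh=3.150366; start (x,ẋ)=(0.062900, 0.389600) → end (x,ẋ)=(0.277401, 0.608001)
phase 2: p=0.5430, T=0.674, ωT=2.293757, cosh=5.006496, sinh=4.905609; start (x,ẋ)=(0.277401, 0.608001) → end (x,ẋ)=(0.089697, -1.390153)
phase 3: p=0.8625, T=0.314, ωT=1.068605, cosh=1.627401, sinh=1.283914; start (x,ẋ)=(0.089697, -1.390153) → end (x,ẋ)=(-0.919620, -5.639036)

1 0.5480 0.2774 0.6080
2 1.2220 0.0897 -1.3902
3 1.5360 -0.9196 -5.6390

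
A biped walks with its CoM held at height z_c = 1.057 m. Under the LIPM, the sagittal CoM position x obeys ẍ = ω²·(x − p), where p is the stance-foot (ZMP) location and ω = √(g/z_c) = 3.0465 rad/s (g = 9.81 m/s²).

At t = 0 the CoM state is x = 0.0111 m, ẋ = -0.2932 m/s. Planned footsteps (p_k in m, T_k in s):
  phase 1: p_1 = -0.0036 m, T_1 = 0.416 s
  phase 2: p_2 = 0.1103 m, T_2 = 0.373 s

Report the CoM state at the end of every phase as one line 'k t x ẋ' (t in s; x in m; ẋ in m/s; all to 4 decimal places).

phase 1: p=-0.0036, T=0.416, ωT=1.267344, cosh=1.916493, sinh=1.634914; start (x,ẋ)=(0.011100, -0.293200) → end (x,ẋ)=(-0.132774, -0.488698)
phase 2: p=0.1103, T=0.373, ωT=1.136345, cosh=1.718175, sinh=1.397185; start (x,ẋ)=(-0.132774, -0.488698) → end (x,ẋ)=(-0.531471, -1.874321)

1 0.4160 -0.1328 -0.4887
2 0.7890 -0.5315 -1.8743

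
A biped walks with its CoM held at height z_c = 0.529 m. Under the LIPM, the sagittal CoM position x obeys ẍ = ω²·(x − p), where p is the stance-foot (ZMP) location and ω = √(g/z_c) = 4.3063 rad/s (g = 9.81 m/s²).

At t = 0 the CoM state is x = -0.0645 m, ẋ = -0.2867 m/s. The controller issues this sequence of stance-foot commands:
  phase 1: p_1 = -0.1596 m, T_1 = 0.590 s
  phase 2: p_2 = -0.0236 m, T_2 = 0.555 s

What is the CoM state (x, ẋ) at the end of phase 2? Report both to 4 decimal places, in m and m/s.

phase 1: p=-0.1596, T=0.590, ωT=2.540717, cosh=6.383788, sinh=6.304978; start (x,ẋ)=(-0.064500, -0.286700) → end (x,ẋ)=(0.027732, 0.751840)
phase 2: p=-0.0236, T=0.555, ωT=2.389997, cosh=5.502543, sinh=5.410913; start (x,ẋ)=(0.027732, 0.751840) → end (x,ẋ)=(1.203555, 5.333132)

x = 1.2036, ẋ = 5.3331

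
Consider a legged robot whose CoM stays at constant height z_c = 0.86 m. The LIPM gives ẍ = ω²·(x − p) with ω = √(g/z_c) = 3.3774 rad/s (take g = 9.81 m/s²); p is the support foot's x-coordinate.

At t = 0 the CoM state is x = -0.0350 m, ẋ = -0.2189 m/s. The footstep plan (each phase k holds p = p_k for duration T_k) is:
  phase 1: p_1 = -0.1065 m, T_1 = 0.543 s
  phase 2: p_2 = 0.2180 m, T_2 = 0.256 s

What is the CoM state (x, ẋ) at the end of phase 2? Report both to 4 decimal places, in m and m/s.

phase 1: p=-0.1065, T=0.543, ωT=1.833928, cosh=3.209104, sinh=3.049319; start (x,ẋ)=(-0.035000, -0.218900) → end (x,ẋ)=(-0.074685, 0.033889)
phase 2: p=0.2180, T=0.256, ωT=0.864614, cosh=1.397652, sinh=0.976438; start (x,ẋ)=(-0.074685, 0.033889) → end (x,ẋ)=(-0.181274, -0.917858)

x = -0.1813, ẋ = -0.9179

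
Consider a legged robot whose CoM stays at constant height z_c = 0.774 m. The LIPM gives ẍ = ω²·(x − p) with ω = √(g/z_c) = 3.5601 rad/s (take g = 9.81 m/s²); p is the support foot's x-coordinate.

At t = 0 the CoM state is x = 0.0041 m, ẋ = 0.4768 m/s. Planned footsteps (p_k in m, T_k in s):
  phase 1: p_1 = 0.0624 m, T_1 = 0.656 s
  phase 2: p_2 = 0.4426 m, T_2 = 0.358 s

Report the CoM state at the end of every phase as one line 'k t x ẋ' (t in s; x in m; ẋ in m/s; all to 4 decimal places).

1 0.6560 0.4439 1.4243
2 1.0140 1.1046 2.7538

phase 1: p=0.0624, T=0.656, ωT=2.335426, cosh=5.215313, sinh=5.118544; start (x,ẋ)=(0.004100, 0.476800) → end (x,ẋ)=(0.443868, 1.424288)
phase 2: p=0.4426, T=0.358, ωT=1.274516, cosh=1.928268, sinh=1.648701; start (x,ẋ)=(0.443868, 1.424288) → end (x,ẋ)=(1.104640, 2.753850)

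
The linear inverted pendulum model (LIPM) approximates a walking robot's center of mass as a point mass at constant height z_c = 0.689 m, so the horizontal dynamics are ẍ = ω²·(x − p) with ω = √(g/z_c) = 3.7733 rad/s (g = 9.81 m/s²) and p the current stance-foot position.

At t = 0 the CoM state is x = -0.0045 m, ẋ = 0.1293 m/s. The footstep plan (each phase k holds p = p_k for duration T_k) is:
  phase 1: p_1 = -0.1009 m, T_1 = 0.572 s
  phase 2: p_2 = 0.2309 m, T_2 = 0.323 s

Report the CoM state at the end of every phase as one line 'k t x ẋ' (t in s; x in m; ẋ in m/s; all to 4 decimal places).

1 0.5720 0.4683 2.1205
2 0.8950 1.5350 5.2829

phase 1: p=-0.1009, T=0.572, ωT=2.158328, cosh=4.386083, sinh=4.270565; start (x,ẋ)=(-0.004500, 0.129300) → end (x,ẋ)=(0.468258, 2.120522)
phase 2: p=0.2309, T=0.323, ωT=1.218776, cosh=1.839318, sinh=1.543726; start (x,ẋ)=(0.468258, 2.120522) → end (x,ẋ)=(1.535022, 5.282912)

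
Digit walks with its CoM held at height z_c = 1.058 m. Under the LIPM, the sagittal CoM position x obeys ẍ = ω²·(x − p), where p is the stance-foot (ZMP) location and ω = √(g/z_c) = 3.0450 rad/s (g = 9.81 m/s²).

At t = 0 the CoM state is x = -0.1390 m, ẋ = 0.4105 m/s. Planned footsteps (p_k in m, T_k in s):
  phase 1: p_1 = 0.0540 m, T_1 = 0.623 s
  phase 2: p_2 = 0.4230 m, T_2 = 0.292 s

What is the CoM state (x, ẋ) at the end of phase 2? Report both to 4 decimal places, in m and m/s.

x = -0.5837, ẋ = -2.5421

phase 1: p=0.0540, T=0.623, ωT=1.897035, cosh=3.408056, sinh=3.258044; start (x,ẋ)=(-0.139000, 0.410500) → end (x,ẋ)=(-0.164534, -0.515696)
phase 2: p=0.4230, T=0.292, ωT=0.889140, cosh=1.422023, sinh=1.011014; start (x,ẋ)=(-0.164534, -0.515696) → end (x,ẋ)=(-0.583711, -2.542077)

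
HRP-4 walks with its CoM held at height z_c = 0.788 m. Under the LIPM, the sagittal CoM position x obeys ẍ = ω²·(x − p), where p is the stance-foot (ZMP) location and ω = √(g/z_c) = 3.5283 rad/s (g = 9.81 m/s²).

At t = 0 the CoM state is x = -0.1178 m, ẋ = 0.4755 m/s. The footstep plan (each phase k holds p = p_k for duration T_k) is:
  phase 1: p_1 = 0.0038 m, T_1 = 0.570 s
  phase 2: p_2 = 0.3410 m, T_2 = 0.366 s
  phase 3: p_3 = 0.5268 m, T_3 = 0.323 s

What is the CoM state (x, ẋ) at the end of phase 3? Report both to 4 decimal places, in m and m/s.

phase 1: p=0.0038, T=0.570, ωT=2.011131, cosh=3.802800, sinh=3.668963; start (x,ẋ)=(-0.117800, 0.475500) → end (x,ẋ)=(0.035836, 0.234095)
phase 2: p=0.3410, T=0.366, ωT=1.291358, cosh=1.956310, sinh=1.681413; start (x,ẋ)=(0.035836, 0.234095) → end (x,ẋ)=(-0.144437, -1.352430)
phase 3: p=0.5268, T=0.323, ωT=1.139641, cosh=1.722790, sinh=1.402856; start (x,ẋ)=(-0.144437, -1.352430) → end (x,ẋ)=(-1.167328, -5.652371)

x = -1.1673, ẋ = -5.6524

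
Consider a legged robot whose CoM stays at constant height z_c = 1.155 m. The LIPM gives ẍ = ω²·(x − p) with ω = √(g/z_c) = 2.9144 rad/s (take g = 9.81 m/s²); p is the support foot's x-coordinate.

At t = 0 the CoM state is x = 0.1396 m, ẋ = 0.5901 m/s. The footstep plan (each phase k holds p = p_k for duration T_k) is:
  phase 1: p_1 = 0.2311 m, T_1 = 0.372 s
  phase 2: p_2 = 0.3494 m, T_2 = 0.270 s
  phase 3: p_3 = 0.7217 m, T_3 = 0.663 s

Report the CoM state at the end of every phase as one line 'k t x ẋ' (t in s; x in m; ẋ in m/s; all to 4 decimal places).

phase 1: p=0.2311, T=0.372, ωT=1.084157, cosh=1.647566, sinh=1.309379; start (x,ẋ)=(0.139600, 0.590100) → end (x,ẋ)=(0.345467, 0.623060)
phase 2: p=0.3494, T=0.270, ωT=0.786888, cosh=1.325905, sinh=0.870645; start (x,ẋ)=(0.345467, 0.623060) → end (x,ẋ)=(0.530318, 0.816139)
phase 3: p=0.7217, T=0.663, ωT=1.932247, cosh=3.524916, sinh=3.380094; start (x,ẋ)=(0.530318, 0.816139) → end (x,ẋ)=(0.993645, 0.991529)

1 0.3720 0.3455 0.6231
2 0.6420 0.5303 0.8161
3 1.3050 0.9936 0.9915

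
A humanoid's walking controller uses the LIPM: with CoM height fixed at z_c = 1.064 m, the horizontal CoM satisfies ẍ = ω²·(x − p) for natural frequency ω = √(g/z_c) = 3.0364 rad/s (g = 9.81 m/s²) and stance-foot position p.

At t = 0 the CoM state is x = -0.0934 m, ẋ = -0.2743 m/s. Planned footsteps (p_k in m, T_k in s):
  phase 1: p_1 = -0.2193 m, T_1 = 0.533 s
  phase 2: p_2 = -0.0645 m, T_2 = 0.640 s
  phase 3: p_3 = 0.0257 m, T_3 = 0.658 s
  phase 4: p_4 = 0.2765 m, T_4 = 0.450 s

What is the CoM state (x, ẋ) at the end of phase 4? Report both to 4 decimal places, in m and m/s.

x = 0.9314, ẋ = 2.1940

phase 1: p=-0.2193, T=0.533, ωT=1.618401, cosh=2.621617, sinh=2.423401; start (x,ẋ)=(-0.093400, -0.274300) → end (x,ẋ)=(-0.108162, 0.207315)
phase 2: p=-0.0645, T=0.640, ωT=1.943296, cosh=3.562478, sinh=3.419247; start (x,ẋ)=(-0.108162, 0.207315) → end (x,ẋ)=(0.013410, 0.285249)
phase 3: p=0.0257, T=0.658, ωT=1.997951, cosh=3.754773, sinh=3.619160; start (x,ẋ)=(0.013410, 0.285249) → end (x,ẋ)=(0.319550, 0.935991)
phase 4: p=0.2765, T=0.450, ωT=1.366380, cosh=2.088079, sinh=1.833051; start (x,ẋ)=(0.319550, 0.935991) → end (x,ẋ)=(0.931443, 2.194035)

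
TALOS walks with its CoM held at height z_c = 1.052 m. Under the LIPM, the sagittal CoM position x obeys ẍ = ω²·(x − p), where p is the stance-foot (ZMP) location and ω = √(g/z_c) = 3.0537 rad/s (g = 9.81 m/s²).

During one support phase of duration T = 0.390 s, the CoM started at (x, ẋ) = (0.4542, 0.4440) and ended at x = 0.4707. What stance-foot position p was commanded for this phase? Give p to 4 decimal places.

ωT = 3.0537·0.390 = 1.190943; cosh(ωT) = 1.797058, sinh(ωT) = 1.493124
x(T) = p + (x₀−p)·cosh(ωT) + (ẋ₀/ω)·sinh(ωT) ⇒ p·(1 − cosh) = x(T) − x₀·cosh − (ẋ₀/ω)·sinh
numerator   = 0.4707 − (0.4542)·1.797058 − (0.4440/3.0537)·1.493124 = -0.562620
denominator = 1 − 1.797058 = -0.797058
p = -0.562620 / -0.797058 = 0.7059

p = 0.7059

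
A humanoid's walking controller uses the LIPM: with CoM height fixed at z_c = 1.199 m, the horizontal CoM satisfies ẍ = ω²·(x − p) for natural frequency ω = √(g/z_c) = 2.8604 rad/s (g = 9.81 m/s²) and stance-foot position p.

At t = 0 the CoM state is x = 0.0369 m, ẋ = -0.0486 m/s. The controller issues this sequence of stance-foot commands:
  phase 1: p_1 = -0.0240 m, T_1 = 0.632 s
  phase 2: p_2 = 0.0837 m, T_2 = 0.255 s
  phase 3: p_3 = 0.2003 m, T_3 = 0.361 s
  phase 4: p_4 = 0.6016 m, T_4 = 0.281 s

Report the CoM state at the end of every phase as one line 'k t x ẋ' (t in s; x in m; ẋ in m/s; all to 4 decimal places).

1 0.6320 0.1162 0.3646
2 0.8870 0.2267 0.5401
3 1.2480 0.4736 0.9472
4 1.5290 0.7258 0.9430

phase 1: p=-0.0240, T=0.632, ωT=1.807773, cosh=3.130436, sinh=2.966417; start (x,ẋ)=(0.036900, -0.048600) → end (x,ẋ)=(0.116242, 0.364606)
phase 2: p=0.0837, T=0.255, ωT=0.729402, cosh=1.278019, sinh=0.795821; start (x,ẋ)=(0.116242, 0.364606) → end (x,ẋ)=(0.226730, 0.540051)
phase 3: p=0.2003, T=0.361, ωT=1.032604, cosh=1.582224, sinh=1.226146; start (x,ẋ)=(0.226730, 0.540051) → end (x,ẋ)=(0.473618, 0.947181)
phase 4: p=0.6016, T=0.281, ωT=0.803772, cosh=1.340795, sinh=0.893158; start (x,ẋ)=(0.473618, 0.947181) → end (x,ẋ)=(0.725759, 0.943009)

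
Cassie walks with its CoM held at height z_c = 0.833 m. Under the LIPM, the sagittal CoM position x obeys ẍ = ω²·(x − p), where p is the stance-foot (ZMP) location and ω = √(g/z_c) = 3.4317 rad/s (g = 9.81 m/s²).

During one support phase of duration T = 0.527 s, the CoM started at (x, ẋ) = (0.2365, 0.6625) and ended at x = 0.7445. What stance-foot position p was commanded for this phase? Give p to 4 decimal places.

p = 0.2670

ωT = 3.4317·0.527 = 1.808506; cosh(ωT) = 3.132612, sinh(ωT) = 2.968713
x(T) = p + (x₀−p)·cosh(ωT) + (ẋ₀/ω)·sinh(ωT) ⇒ p·(1 − cosh) = x(T) − x₀·cosh − (ẋ₀/ω)·sinh
numerator   = 0.7445 − (0.2365)·3.132612 − (0.6625/3.4317)·2.968713 = -0.569482
denominator = 1 − 3.132612 = -2.132612
p = -0.569482 / -2.132612 = 0.2670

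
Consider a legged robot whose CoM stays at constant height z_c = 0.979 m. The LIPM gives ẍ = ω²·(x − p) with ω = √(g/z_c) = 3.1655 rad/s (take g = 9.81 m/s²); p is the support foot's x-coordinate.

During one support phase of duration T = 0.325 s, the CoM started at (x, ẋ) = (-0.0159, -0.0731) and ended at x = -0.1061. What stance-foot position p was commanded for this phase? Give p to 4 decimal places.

p = 0.0915

ωT = 3.1655·0.325 = 1.028788; cosh(ωT) = 1.577556, sinh(ωT) = 1.220116
x(T) = p + (x₀−p)·cosh(ωT) + (ẋ₀/ω)·sinh(ωT) ⇒ p·(1 − cosh) = x(T) − x₀·cosh − (ẋ₀/ω)·sinh
numerator   = -0.1061 − (-0.0159)·1.577556 − (-0.0731/3.1655)·1.220116 = -0.052841
denominator = 1 − 1.577556 = -0.577556
p = -0.052841 / -0.577556 = 0.0915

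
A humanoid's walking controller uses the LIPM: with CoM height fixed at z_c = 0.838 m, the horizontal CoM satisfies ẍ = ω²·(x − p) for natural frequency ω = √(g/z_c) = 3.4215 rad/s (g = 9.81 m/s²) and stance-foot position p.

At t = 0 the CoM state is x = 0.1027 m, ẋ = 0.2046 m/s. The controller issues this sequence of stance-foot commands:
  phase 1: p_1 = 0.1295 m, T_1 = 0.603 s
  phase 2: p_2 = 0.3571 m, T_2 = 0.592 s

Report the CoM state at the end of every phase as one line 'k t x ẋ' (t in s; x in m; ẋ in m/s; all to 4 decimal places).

phase 1: p=0.1295, T=0.603, ωT=2.063165, cosh=3.998944, sinh=3.871893; start (x,ẋ)=(0.102700, 0.204600) → end (x,ẋ)=(0.253861, 0.463146)
phase 2: p=0.3571, T=0.592, ωT=2.025528, cosh=3.856018, sinh=3.724094; start (x,ẋ)=(0.253861, 0.463146) → end (x,ẋ)=(0.463115, 0.470431)

1 0.6030 0.2539 0.4631
2 1.1950 0.4631 0.4704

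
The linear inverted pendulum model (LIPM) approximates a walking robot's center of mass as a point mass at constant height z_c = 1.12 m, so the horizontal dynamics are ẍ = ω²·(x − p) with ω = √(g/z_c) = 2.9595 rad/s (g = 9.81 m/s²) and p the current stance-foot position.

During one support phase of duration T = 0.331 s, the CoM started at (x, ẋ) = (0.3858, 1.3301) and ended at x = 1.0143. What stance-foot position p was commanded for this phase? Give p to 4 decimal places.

p = 0.1656

ωT = 2.9595·0.331 = 0.979595; cosh(ωT) = 1.519420, sinh(ωT) = 1.143956
x(T) = p + (x₀−p)·cosh(ωT) + (ẋ₀/ω)·sinh(ωT) ⇒ p·(1 − cosh) = x(T) − x₀·cosh − (ẋ₀/ω)·sinh
numerator   = 1.0143 − (0.3858)·1.519420 − (1.3301/2.9595)·1.143956 = -0.086025
denominator = 1 − 1.519420 = -0.519420
p = -0.086025 / -0.519420 = 0.1656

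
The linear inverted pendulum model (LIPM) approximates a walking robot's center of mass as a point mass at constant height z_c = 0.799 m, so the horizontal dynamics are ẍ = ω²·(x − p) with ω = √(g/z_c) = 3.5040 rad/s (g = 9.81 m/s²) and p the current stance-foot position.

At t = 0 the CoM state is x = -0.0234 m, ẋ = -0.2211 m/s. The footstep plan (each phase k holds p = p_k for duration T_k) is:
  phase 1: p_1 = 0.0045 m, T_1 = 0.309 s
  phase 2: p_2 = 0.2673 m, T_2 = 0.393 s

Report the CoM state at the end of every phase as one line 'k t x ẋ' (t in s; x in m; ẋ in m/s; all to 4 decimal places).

phase 1: p=0.0045, T=0.309, ωT=1.082736, cosh=1.645707, sinh=1.307040; start (x,ẋ)=(-0.023400, -0.221100) → end (x,ẋ)=(-0.123889, -0.491644)
phase 2: p=0.2673, T=0.393, ωT=1.377072, cosh=2.107798, sinh=1.855482; start (x,ẋ)=(-0.123889, -0.491644) → end (x,ẋ)=(-0.817588, -3.579642)

1 0.3090 -0.1239 -0.4916
2 0.7020 -0.8176 -3.5796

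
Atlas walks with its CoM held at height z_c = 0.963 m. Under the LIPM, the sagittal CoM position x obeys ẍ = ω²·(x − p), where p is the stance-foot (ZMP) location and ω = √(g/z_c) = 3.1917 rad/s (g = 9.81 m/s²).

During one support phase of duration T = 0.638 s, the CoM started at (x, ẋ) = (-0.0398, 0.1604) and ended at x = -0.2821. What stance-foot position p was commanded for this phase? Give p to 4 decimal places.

p = 0.1092

ωT = 3.1917·0.638 = 2.036305; cosh(ωT) = 3.896376, sinh(ωT) = 3.765866
x(T) = p + (x₀−p)·cosh(ωT) + (ẋ₀/ω)·sinh(ωT) ⇒ p·(1 − cosh) = x(T) − x₀·cosh − (ẋ₀/ω)·sinh
numerator   = -0.2821 − (-0.0398)·3.896376 − (0.1604/3.1917)·3.765866 = -0.316279
denominator = 1 − 3.896376 = -2.896376
p = -0.316279 / -2.896376 = 0.1092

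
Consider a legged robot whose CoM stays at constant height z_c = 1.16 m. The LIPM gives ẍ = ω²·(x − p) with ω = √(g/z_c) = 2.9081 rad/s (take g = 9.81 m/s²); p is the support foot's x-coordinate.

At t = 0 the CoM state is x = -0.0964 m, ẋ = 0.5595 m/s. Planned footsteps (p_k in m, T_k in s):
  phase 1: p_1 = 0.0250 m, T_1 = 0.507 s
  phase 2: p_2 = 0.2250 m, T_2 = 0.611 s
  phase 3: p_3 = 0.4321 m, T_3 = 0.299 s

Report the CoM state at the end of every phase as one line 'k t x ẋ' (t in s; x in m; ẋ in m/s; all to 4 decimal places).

phase 1: p=0.0250, T=0.507, ωT=1.474407, cosh=2.298679, sinh=2.069764; start (x,ẋ)=(-0.096400, 0.559500) → end (x,ẋ)=(0.144150, 0.555394)
phase 2: p=0.2250, T=0.611, ωT=1.776849, cosh=3.040186, sinh=2.871016; start (x,ẋ)=(0.144150, 0.555394) → end (x,ẋ)=(0.527513, 1.013468)
phase 3: p=0.4321, T=0.299, ωT=0.869522, cosh=1.402461, sinh=0.983309; start (x,ẋ)=(0.527513, 1.013468) → end (x,ẋ)=(0.908594, 1.694188)

1 0.5070 0.1441 0.5554
2 1.1180 0.5275 1.0135
3 1.4170 0.9086 1.6942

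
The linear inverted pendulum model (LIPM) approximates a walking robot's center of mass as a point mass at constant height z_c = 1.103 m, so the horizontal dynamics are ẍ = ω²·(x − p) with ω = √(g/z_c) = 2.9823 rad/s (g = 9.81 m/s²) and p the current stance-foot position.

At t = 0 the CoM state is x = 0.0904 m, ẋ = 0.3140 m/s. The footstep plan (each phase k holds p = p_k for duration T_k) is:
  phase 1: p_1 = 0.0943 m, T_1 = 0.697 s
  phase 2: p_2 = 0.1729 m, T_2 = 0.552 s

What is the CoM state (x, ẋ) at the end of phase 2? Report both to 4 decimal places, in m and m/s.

phase 1: p=0.0943, T=0.697, ωT=2.078663, cosh=4.059436, sinh=3.934339; start (x,ẋ)=(0.090400, 0.314000) → end (x,ẋ)=(0.492706, 1.228903)
phase 2: p=0.1729, T=0.552, ωT=1.646230, cosh=2.690080, sinh=2.497305; start (x,ẋ)=(0.492706, 1.228903) → end (x,ẋ)=(2.062257, 5.687672)

x = 2.0623, ẋ = 5.6877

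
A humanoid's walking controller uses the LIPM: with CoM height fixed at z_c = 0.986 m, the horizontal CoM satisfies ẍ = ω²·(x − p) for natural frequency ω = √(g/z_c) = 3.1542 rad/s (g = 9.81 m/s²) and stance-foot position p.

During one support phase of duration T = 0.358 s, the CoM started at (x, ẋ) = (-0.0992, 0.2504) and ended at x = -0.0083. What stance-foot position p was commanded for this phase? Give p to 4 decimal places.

p = -0.0723

ωT = 3.1542·0.358 = 1.129204; cosh(ωT) = 1.708241, sinh(ωT) = 1.384951
x(T) = p + (x₀−p)·cosh(ωT) + (ẋ₀/ω)·sinh(ωT) ⇒ p·(1 − cosh) = x(T) − x₀·cosh − (ẋ₀/ω)·sinh
numerator   = -0.0083 − (-0.0992)·1.708241 − (0.2504/3.1542)·1.384951 = 0.051212
denominator = 1 − 1.708241 = -0.708241
p = 0.051212 / -0.708241 = -0.0723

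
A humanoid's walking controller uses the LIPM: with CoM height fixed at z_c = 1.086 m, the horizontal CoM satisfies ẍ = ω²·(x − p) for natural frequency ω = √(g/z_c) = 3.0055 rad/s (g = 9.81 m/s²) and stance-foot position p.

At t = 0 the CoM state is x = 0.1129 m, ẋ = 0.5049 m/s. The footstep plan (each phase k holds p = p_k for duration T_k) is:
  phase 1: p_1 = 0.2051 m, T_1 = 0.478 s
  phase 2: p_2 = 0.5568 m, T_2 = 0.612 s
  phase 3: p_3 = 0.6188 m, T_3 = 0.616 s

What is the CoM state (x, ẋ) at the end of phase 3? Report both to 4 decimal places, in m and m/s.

x = -0.2475, ẋ = -2.5434

phase 1: p=0.2051, T=0.478, ωT=1.436629, cosh=2.222110, sinh=1.984382; start (x,ẋ)=(0.112900, 0.504900) → end (x,ẋ)=(0.333582, 0.572057)
phase 2: p=0.5568, T=0.612, ωT=1.839366, cosh=3.225733, sinh=3.066815; start (x,ẋ)=(0.333582, 0.572057) → end (x,ẋ)=(0.420485, -0.212169)
phase 3: p=0.6188, T=0.616, ωT=1.851388, cosh=3.262836, sinh=3.105817; start (x,ẋ)=(0.420485, -0.212169) → end (x,ẋ)=(-0.247520, -2.543450)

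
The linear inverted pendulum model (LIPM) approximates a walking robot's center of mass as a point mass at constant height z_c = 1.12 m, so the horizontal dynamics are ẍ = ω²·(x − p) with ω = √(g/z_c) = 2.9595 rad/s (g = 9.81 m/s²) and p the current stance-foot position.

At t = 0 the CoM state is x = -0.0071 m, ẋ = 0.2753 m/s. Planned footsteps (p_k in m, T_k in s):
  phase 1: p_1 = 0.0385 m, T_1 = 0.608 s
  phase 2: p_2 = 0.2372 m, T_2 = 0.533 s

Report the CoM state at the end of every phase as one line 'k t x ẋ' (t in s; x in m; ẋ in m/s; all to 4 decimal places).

1 0.6080 0.1704 0.4582
2 1.1410 0.4274 0.6984

phase 1: p=0.0385, T=0.608, ωT=1.799376, cosh=3.105638, sinh=2.940236; start (x,ẋ)=(-0.007100, 0.275300) → end (x,ẋ)=(0.170391, 0.458188)
phase 2: p=0.2372, T=0.533, ωT=1.577414, cosh=2.524462, sinh=2.317953; start (x,ẋ)=(0.170391, 0.458188) → end (x,ẋ)=(0.427407, 0.698369)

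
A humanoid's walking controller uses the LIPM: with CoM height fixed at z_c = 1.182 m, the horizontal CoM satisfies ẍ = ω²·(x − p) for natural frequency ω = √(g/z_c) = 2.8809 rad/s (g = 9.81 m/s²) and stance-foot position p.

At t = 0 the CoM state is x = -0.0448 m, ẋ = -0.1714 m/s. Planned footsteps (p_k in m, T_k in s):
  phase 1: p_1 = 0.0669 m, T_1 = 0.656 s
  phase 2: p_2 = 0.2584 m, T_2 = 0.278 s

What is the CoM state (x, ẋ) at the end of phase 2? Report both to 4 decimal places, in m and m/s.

x = -1.2616, ẋ = -4.1211

phase 1: p=0.0669, T=0.656, ωT=1.889870, cosh=3.384801, sinh=3.233710; start (x,ẋ)=(-0.044800, -0.171400) → end (x,ẋ)=(-0.503573, -1.620751)
phase 2: p=0.2584, T=0.278, ωT=0.800890, cosh=1.338226, sinh=0.889297; start (x,ẋ)=(-0.503573, -1.620751) → end (x,ẋ)=(-1.261597, -4.121088)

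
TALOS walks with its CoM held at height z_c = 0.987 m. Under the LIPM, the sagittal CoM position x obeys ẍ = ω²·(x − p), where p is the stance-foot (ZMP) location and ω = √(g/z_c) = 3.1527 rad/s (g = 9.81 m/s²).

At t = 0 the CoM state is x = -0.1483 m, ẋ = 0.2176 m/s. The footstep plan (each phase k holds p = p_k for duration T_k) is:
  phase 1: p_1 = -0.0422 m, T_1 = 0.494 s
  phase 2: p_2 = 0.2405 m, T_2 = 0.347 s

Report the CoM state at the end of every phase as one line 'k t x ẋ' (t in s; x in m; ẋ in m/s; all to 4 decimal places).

1 0.4940 -0.1486 -0.2193
2 0.8410 -0.4979 -1.9905

phase 1: p=-0.0422, T=0.494, ωT=1.557434, cosh=2.478650, sinh=2.267974; start (x,ẋ)=(-0.148300, 0.217600) → end (x,ẋ)=(-0.148649, -0.219286)
phase 2: p=0.2405, T=0.347, ωT=1.093987, cosh=1.660517, sinh=1.325639; start (x,ẋ)=(-0.148649, -0.219286) → end (x,ẋ)=(-0.497893, -1.990514)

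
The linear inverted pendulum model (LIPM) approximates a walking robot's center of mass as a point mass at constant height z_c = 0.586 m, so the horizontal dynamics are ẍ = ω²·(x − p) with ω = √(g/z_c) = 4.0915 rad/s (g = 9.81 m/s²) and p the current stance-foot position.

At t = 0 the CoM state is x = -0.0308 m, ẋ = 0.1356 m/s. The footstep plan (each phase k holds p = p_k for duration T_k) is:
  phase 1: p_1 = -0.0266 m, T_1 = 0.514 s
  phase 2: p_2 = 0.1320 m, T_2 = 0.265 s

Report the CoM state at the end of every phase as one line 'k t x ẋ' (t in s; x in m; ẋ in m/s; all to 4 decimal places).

1 0.5140 0.0897 0.4943
2 0.7790 0.2204 0.5875

phase 1: p=-0.0266, T=0.514, ωT=2.103031, cosh=4.156522, sinh=4.034437; start (x,ẋ)=(-0.030800, 0.135600) → end (x,ẋ)=(0.089651, 0.494295)
phase 2: p=0.1320, T=0.265, ωT=1.084248, cosh=1.647685, sinh=1.309529; start (x,ẋ)=(0.089651, 0.494295) → end (x,ẋ)=(0.220427, 0.587542)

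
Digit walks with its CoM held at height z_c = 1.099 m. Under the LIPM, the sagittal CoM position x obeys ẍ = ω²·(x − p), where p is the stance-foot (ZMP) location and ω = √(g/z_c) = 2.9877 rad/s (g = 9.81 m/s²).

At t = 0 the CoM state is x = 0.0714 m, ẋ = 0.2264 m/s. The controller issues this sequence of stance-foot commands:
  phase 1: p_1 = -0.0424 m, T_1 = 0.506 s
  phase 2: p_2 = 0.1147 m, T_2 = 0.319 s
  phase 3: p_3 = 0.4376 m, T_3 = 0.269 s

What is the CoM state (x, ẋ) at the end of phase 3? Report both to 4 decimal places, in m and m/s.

phase 1: p=-0.0424, T=0.506, ωT=1.511776, cosh=2.377648, sinh=2.157130; start (x,ẋ)=(0.071400, 0.226400) → end (x,ẋ)=(0.391638, 1.271724)
phase 2: p=0.1147, T=0.319, ωT=0.953076, cosh=1.489615, sinh=1.104062; start (x,ẋ)=(0.391638, 1.271724) → end (x,ẋ)=(0.997178, 2.807888)
phase 3: p=0.4376, T=0.269, ωT=0.803691, cosh=1.340722, sinh=0.893049; start (x,ẋ)=(0.997178, 2.807888) → end (x,ẋ)=(2.027141, 5.257644)

x = 2.0271, ẋ = 5.2576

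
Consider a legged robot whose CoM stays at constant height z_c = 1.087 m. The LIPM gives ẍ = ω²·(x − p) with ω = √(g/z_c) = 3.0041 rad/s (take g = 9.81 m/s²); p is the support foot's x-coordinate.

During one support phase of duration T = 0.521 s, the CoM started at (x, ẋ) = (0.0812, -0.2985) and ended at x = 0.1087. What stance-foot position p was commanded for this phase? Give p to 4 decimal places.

ωT = 3.0041·0.521 = 1.565136; cosh(ωT) = 2.496193, sinh(ωT) = 2.287133
x(T) = p + (x₀−p)·cosh(ωT) + (ẋ₀/ω)·sinh(ωT) ⇒ p·(1 − cosh) = x(T) − x₀·cosh − (ẋ₀/ω)·sinh
numerator   = 0.1087 − (0.0812)·2.496193 − (-0.2985/3.0041)·2.287133 = 0.133268
denominator = 1 − 2.496193 = -1.496193
p = 0.133268 / -1.496193 = -0.0891

p = -0.0891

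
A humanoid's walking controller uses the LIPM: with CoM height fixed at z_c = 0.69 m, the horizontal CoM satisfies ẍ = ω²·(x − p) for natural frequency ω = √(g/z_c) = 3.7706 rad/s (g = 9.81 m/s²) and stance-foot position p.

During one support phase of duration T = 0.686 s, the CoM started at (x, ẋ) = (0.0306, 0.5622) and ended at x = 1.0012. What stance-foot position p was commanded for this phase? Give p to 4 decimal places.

p = 0.0331

ωT = 3.7706·0.686 = 2.586632; cosh(ωT) = 6.680110, sinh(ωT) = 6.604837
x(T) = p + (x₀−p)·cosh(ωT) + (ẋ₀/ω)·sinh(ωT) ⇒ p·(1 − cosh) = x(T) − x₀·cosh − (ẋ₀/ω)·sinh
numerator   = 1.0012 − (0.0306)·6.680110 − (0.5622/3.7706)·6.604837 = -0.187999
denominator = 1 − 6.680110 = -5.680110
p = -0.187999 / -5.680110 = 0.0331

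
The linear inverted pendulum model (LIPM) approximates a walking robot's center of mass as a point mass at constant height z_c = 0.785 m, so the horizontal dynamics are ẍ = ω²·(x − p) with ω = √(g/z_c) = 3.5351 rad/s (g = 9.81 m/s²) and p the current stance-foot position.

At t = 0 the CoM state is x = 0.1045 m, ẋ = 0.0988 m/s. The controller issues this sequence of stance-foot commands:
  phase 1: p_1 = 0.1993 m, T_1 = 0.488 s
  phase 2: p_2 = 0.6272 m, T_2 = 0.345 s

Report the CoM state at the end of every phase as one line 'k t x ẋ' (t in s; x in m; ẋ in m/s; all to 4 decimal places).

phase 1: p=0.1993, T=0.488, ωT=1.725129, cosh=2.895697, sinh=2.717547; start (x,ẋ)=(0.104500, 0.098800) → end (x,ẋ)=(0.000739, -0.624630)
phase 2: p=0.6272, T=0.345, ωT=1.219609, cosh=1.840605, sinh=1.545260; start (x,ẋ)=(0.000739, -0.624630) → end (x,ẋ)=(-0.798906, -4.571835)

1 0.4880 0.0007 -0.6246
2 0.8330 -0.7989 -4.5718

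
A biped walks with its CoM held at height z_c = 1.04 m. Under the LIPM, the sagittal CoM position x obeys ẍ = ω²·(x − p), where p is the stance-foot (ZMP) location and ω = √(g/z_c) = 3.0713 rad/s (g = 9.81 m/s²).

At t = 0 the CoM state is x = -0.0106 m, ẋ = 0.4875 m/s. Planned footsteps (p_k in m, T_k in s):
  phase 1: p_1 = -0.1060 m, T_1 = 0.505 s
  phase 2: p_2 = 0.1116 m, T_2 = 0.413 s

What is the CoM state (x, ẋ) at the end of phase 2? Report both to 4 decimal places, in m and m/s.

x = 1.8229, ẋ = 5.4554

phase 1: p=-0.1060, T=0.505, ωT=1.551006, cosh=2.464125, sinh=2.252090; start (x,ẋ)=(-0.010600, 0.487500) → end (x,ẋ)=(0.486546, 1.861128)
phase 2: p=0.1116, T=0.413, ωT=1.268447, cosh=1.918297, sinh=1.637029; start (x,ẋ)=(0.486546, 1.861128) → end (x,ẋ)=(1.822855, 5.455354)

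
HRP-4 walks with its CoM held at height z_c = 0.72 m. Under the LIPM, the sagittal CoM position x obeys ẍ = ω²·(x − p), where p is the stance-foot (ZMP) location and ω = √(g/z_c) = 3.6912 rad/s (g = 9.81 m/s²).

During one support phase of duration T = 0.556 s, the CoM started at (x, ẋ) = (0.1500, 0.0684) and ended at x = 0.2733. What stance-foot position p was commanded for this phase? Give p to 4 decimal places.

ωT = 3.6912·0.556 = 2.052307; cosh(ωT) = 3.957141, sinh(ωT) = 3.828703
x(T) = p + (x₀−p)·cosh(ωT) + (ẋ₀/ω)·sinh(ωT) ⇒ p·(1 − cosh) = x(T) − x₀·cosh − (ẋ₀/ω)·sinh
numerator   = 0.2733 − (0.1500)·3.957141 − (0.0684/3.6912)·3.828703 = -0.391219
denominator = 1 − 3.957141 = -2.957141
p = -0.391219 / -2.957141 = 0.1323

p = 0.1323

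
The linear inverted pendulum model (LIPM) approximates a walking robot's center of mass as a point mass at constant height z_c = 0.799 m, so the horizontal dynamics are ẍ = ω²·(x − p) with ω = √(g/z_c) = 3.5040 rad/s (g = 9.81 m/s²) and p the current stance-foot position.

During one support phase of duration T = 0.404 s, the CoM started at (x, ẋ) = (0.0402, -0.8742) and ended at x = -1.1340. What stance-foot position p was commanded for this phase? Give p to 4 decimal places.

p = 0.6251

ωT = 3.5040·0.404 = 1.415616; cosh(ωT) = 2.180900, sinh(ωT) = 1.938123
x(T) = p + (x₀−p)·cosh(ωT) + (ẋ₀/ω)·sinh(ωT) ⇒ p·(1 − cosh) = x(T) − x₀·cosh − (ẋ₀/ω)·sinh
numerator   = -1.1340 − (0.0402)·2.180900 − (-0.8742/3.5040)·1.938123 = -0.738137
denominator = 1 − 2.180900 = -1.180900
p = -0.738137 / -1.180900 = 0.6251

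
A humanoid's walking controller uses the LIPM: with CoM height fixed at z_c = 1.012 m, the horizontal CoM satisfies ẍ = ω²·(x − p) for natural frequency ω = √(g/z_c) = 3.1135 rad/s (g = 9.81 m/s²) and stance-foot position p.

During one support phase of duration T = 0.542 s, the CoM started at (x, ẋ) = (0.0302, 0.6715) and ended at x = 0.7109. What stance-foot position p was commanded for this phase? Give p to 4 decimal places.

p = -0.0353

ωT = 3.1135·0.542 = 1.687517; cosh(ωT) = 2.795510, sinh(ωT) = 2.610531
x(T) = p + (x₀−p)·cosh(ωT) + (ẋ₀/ω)·sinh(ωT) ⇒ p·(1 − cosh) = x(T) − x₀·cosh − (ẋ₀/ω)·sinh
numerator   = 0.7109 − (0.0302)·2.795510 − (0.6715/3.1135)·2.610531 = 0.063453
denominator = 1 − 2.795510 = -1.795510
p = 0.063453 / -1.795510 = -0.0353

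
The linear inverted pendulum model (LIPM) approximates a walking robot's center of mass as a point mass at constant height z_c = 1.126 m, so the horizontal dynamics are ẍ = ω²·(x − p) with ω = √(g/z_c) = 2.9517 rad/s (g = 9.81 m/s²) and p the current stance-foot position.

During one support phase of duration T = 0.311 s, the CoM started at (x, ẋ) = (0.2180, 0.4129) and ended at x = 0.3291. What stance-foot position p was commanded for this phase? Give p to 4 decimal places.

ωT = 2.9517·0.311 = 0.917979; cosh(ωT) = 1.451774, sinh(ωT) = 1.052449
x(T) = p + (x₀−p)·cosh(ωT) + (ẋ₀/ω)·sinh(ωT) ⇒ p·(1 − cosh) = x(T) − x₀·cosh − (ẋ₀/ω)·sinh
numerator   = 0.3291 − (0.2180)·1.451774 − (0.4129/2.9517)·1.052449 = -0.134609
denominator = 1 − 1.451774 = -0.451774
p = -0.134609 / -0.451774 = 0.2980

p = 0.2980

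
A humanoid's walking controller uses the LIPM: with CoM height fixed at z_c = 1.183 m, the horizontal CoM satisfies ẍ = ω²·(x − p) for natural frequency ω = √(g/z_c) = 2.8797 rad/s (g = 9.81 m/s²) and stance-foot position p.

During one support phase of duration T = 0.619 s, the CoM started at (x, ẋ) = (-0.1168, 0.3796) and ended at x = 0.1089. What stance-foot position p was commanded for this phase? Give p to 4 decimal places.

p = -0.0414

ωT = 2.8797·0.619 = 1.782534; cosh(ωT) = 3.056557, sinh(ωT) = 2.888346
x(T) = p + (x₀−p)·cosh(ωT) + (ẋ₀/ω)·sinh(ωT) ⇒ p·(1 − cosh) = x(T) − x₀·cosh − (ẋ₀/ω)·sinh
numerator   = 0.1089 − (-0.1168)·3.056557 − (0.3796/2.8797)·2.888346 = 0.085166
denominator = 1 − 3.056557 = -2.056557
p = 0.085166 / -2.056557 = -0.0414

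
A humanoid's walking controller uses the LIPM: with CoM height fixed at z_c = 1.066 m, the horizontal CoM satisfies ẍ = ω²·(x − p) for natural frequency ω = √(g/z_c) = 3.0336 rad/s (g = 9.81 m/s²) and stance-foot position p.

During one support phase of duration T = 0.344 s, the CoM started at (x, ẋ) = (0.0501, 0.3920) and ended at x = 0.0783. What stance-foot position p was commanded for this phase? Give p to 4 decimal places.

p = 0.2725

ωT = 3.0336·0.344 = 1.043558; cosh(ωT) = 1.595751, sinh(ωT) = 1.243552
x(T) = p + (x₀−p)·cosh(ωT) + (ẋ₀/ω)·sinh(ωT) ⇒ p·(1 − cosh) = x(T) − x₀·cosh − (ẋ₀/ω)·sinh
numerator   = 0.0783 − (0.0501)·1.595751 − (0.3920/3.0336)·1.243552 = -0.162338
denominator = 1 − 1.595751 = -0.595751
p = -0.162338 / -0.595751 = 0.2725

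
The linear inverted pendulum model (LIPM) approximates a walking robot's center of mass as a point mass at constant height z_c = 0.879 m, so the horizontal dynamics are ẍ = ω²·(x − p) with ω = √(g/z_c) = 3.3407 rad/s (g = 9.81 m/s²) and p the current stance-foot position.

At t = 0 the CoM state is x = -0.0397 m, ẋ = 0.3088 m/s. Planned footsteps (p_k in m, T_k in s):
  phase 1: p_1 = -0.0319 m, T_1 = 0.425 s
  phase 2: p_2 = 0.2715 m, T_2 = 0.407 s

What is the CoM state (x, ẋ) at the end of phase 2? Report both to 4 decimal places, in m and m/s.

phase 1: p=-0.0319, T=0.425, ωT=1.419798, cosh=2.189023, sinh=1.947260; start (x,ẋ)=(-0.039700, 0.308800) → end (x,ẋ)=(0.131022, 0.625230)
phase 2: p=0.2715, T=0.407, ωT=1.359665, cosh=2.075817, sinh=1.819071; start (x,ẋ)=(0.131022, 0.625230) → end (x,ẋ)=(0.320342, 0.444182)

x = 0.3203, ẋ = 0.4442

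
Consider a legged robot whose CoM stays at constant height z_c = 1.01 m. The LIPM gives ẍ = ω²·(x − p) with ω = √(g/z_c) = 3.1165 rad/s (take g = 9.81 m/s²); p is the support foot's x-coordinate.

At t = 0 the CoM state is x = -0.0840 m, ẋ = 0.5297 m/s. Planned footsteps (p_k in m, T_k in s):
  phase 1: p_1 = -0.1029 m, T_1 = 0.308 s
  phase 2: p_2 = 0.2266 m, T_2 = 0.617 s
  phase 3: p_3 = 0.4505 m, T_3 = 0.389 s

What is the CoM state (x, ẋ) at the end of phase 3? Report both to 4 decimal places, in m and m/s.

phase 1: p=-0.1029, T=0.308, ωT=0.959882, cosh=1.497163, sinh=1.114225; start (x,ẋ)=(-0.084000, 0.529700) → end (x,ẋ)=(0.114777, 0.858677)
phase 2: p=0.2266, T=0.617, ωT=1.922880, cosh=3.493410, sinh=3.347225; start (x,ẋ)=(0.114777, 0.858677) → end (x,ẋ)=(0.758205, 1.833217)
phase 3: p=0.4505, T=0.389, ωT=1.212319, cosh=1.829388, sinh=1.531881; start (x,ẋ)=(0.758205, 1.833217) → end (x,ẋ)=(1.914509, 4.822681)

x = 1.9145, ẋ = 4.8227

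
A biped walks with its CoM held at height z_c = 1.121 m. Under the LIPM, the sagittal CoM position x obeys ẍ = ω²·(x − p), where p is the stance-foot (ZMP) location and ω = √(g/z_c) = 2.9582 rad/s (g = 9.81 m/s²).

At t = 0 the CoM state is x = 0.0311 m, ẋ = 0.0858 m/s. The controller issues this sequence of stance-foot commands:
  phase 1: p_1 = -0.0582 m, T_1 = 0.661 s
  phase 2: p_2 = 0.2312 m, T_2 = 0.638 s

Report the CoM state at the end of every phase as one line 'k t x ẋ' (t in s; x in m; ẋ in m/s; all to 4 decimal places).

1 0.6610 0.3641 1.2239
2 1.2990 2.0142 5.4003

phase 1: p=-0.0582, T=0.661, ωT=1.955370, cosh=3.604023, sinh=3.462511; start (x,ẋ)=(0.031100, 0.085800) → end (x,ẋ)=(0.364066, 1.223907)
phase 2: p=0.2312, T=0.638, ωT=1.887332, cosh=3.376602, sinh=3.225127; start (x,ẋ)=(0.364066, 1.223907) → end (x,ẋ)=(2.014181, 5.400269)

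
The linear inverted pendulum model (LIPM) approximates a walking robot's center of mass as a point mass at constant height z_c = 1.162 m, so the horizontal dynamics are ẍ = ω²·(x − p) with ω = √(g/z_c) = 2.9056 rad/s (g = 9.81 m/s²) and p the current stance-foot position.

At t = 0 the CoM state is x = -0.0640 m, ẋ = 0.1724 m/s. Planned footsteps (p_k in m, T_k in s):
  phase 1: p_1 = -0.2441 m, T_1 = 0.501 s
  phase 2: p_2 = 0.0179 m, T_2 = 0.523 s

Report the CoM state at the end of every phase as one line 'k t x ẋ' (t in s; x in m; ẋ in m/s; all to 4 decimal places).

phase 1: p=-0.2441, T=0.501, ωT=1.455706, cosh=2.260372, sinh=2.027136; start (x,ẋ)=(-0.064000, 0.172400) → end (x,ẋ)=(0.283270, 1.450485)
phase 2: p=0.0179, T=0.523, ωT=1.519629, cosh=2.394661, sinh=2.175868; start (x,ẋ)=(0.283270, 1.450485) → end (x,ẋ)=(1.739573, 5.151146)

1 0.5010 0.2833 1.4505
2 1.0240 1.7396 5.1511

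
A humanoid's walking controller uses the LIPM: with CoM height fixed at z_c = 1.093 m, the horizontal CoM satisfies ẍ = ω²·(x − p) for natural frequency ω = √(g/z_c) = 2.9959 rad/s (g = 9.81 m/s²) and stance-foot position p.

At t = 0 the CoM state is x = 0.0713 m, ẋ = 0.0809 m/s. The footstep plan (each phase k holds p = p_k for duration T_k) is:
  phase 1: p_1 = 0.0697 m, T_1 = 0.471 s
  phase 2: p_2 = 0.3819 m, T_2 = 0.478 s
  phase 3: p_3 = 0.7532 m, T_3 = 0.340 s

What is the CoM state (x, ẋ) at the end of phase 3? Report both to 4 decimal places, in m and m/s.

phase 1: p=0.0697, T=0.471, ωT=1.411069, cosh=2.172109, sinh=1.928227; start (x,ẋ)=(0.071300, 0.080900) → end (x,ẋ)=(0.125244, 0.184966)
phase 2: p=0.3819, T=0.478, ωT=1.432040, cosh=2.213027, sinh=1.974206; start (x,ẋ)=(0.125244, 0.184966) → end (x,ẋ)=(-0.064199, -1.108660)
phase 3: p=0.7532, T=0.340, ωT=1.018606, cosh=1.565215, sinh=1.204117; start (x,ẋ)=(-0.064199, -1.108660) → end (x,ẋ)=(-0.971799, -4.683986)

x = -0.9718, ẋ = -4.6840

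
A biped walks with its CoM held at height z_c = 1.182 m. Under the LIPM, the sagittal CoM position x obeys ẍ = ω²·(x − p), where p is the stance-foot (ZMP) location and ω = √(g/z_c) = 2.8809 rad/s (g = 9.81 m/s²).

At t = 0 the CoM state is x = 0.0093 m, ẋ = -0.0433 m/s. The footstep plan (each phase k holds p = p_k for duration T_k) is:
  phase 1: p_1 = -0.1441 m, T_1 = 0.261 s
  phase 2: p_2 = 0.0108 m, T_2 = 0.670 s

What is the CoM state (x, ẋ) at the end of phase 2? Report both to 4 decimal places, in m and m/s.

x = 0.4828, ẋ = 1.3914

phase 1: p=-0.1441, T=0.261, ωT=0.751915, cosh=1.296260, sinh=0.824797; start (x,ẋ)=(0.009300, -0.043300) → end (x,ẋ)=(0.042350, 0.308375)
phase 2: p=0.0108, T=0.670, ωT=1.930203, cosh=3.518014, sinh=3.372895; start (x,ẋ)=(0.042350, 0.308375) → end (x,ẋ)=(0.482830, 1.391433)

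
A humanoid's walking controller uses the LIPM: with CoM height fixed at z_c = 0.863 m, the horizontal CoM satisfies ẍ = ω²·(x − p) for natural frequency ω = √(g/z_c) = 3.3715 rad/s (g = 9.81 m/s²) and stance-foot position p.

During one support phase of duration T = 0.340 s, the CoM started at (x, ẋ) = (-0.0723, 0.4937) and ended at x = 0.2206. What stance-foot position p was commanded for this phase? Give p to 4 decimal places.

p = -0.1895

ωT = 3.3715·0.340 = 1.146310; cosh(ωT) = 1.732184, sinh(ωT) = 1.414377
x(T) = p + (x₀−p)·cosh(ωT) + (ẋ₀/ω)·sinh(ωT) ⇒ p·(1 − cosh) = x(T) − x₀·cosh − (ẋ₀/ω)·sinh
numerator   = 0.2206 − (-0.0723)·1.732184 − (0.4937/3.3715)·1.414377 = 0.138725
denominator = 1 − 1.732184 = -0.732184
p = 0.138725 / -0.732184 = -0.1895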